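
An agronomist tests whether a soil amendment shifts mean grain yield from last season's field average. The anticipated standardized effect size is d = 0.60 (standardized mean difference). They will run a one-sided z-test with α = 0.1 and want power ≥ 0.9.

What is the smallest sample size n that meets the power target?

n = 19

For power 0.9 need Φ(δ − z_{0.1}) = 0.9, so δ = z_{0.1} + z_{0.10} = 1.282 + 1.282 = 2.563.
δ = d·√n ⇒ n = (δ/d)² = (2.563 / 0.60)² = 18.25.
Rounding up, n = 19.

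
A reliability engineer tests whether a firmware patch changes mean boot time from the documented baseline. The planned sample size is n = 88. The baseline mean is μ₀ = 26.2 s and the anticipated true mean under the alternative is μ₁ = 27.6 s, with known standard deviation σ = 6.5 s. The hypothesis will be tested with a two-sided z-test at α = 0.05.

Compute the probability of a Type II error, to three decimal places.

Standardized effect: d = |μ₁ − μ₀| / σ = |27.6 − 26.2| / 6.5 = 0.2154
Noncentrality parameter: δ = d·√n = 0.2154 × √88 = 2.0205
Critical value for a two-sided test at α = 0.05: z_{α/2} = 1.960.
Power = Φ(δ − 1.960) + Φ(−δ − 1.960) = Φ(0.061) + Φ(-3.980) = 0.5241 + 0.0000 = 0.5242.
Type II error: β = 1 − power = 1 − 0.5242 = 0.4758.

β ≈ 0.476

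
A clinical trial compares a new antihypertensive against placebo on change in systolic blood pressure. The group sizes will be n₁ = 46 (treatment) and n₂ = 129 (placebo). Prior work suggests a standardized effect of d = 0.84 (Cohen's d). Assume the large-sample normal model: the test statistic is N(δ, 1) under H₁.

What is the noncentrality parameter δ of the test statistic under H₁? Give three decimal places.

The noncentrality parameter scales effect size by the design's sample-size factor: δ = d / √(1/n₁ + 1/n₂) = 0.84 / √(1/46 + 1/129) = 4.8914

δ ≈ 4.891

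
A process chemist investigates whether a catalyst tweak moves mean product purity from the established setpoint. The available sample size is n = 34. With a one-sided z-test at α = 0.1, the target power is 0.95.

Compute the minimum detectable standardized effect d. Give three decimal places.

d ≈ 0.502

Need Φ(δ − 1.282) = 0.95, so δ = 1.282 + 1.645 = 2.926.
δ = d·√n ⇒ d = δ/√n = 2.926/√34 = 0.5019.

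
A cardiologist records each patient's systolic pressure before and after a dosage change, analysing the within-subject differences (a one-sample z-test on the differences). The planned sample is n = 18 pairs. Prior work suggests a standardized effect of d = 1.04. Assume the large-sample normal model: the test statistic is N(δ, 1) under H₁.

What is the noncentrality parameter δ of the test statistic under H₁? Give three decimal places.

δ ≈ 4.412

δ = d·√n = 1.04 × √18 = 4.4123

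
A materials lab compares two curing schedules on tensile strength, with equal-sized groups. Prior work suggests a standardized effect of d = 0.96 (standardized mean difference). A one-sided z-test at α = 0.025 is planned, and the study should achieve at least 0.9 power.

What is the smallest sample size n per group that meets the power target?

Set Φ(δ − 1.960) = 0.9; then δ − 1.960 = Φ⁻¹(0.9) = 1.282, giving δ = 3.242.
δ = d·√(n/2) ⇒ n = 2(δ/d)² = 2 × (3.242 / 0.96)² = 22.80.
Rounding up, n = 23 per group.

n = 23 per group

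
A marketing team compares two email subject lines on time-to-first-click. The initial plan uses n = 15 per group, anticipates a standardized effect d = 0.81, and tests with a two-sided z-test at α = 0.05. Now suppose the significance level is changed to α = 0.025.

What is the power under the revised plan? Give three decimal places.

δ = d·√(n/2) = 0.81 × √(15/2) = 2.2183 (unchanged). New critical value: z_{0.0125} = 2.241.
Revised power = Φ(δ − 2.241) + Φ(−δ − 2.241) = Φ(-0.023) + Φ(-4.460) = 0.4908 + 0.0000 = 0.4908.

Power ≈ 0.491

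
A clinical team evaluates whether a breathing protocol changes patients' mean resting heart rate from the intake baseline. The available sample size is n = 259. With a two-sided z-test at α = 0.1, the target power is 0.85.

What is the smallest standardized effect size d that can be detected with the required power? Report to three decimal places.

Need Φ(δ − 1.645) = 0.85, so δ = 1.645 + 1.036 = 2.681.
(Lower-tail contribution to power is negligible for δ > 0.)
δ = d·√n ⇒ d = δ/√n = 2.681/√259 = 0.1666.

d ≈ 0.167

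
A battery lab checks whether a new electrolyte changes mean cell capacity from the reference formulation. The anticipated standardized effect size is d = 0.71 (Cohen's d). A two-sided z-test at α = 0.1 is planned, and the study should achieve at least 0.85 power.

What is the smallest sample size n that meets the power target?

n = 15

Set Φ(δ − 1.645) = 0.85; then δ − 1.645 = Φ⁻¹(0.85) = 1.036, giving δ = 2.681.
(For δ > 0 the lower-tail rejection region contributes negligibly to power, so the one-term inversion is standard.)
δ = d·√n ⇒ n = (δ/d)² = (2.681 / 0.71)² = 14.26.
Rounding up, n = 15.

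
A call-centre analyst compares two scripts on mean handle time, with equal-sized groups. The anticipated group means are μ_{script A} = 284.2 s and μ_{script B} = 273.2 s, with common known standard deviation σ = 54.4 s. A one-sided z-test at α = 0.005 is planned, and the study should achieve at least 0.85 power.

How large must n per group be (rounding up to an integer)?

n = 639 per group

Standardized effect: d = |μ_{script A} − μ_{script B}| / σ = |284.2 − 273.2| / 54.4 = 0.2022
Set Φ(δ − 2.576) = 0.85; then δ − 2.576 = Φ⁻¹(0.85) = 1.036, giving δ = 3.612.
δ = d·√(n/2) ⇒ n = 2(δ/d)² = 2 × (3.612 / 0.2022)² = 638.27.
Rounding up, n = 639 per group.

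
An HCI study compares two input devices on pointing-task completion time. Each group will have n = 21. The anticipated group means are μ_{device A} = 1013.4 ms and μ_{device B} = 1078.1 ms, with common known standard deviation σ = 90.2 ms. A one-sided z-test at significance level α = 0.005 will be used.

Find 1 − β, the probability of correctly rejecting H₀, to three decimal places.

Power ≈ 0.401

Standardized effect: d = |μ_{device A} − μ_{device B}| / σ = |1013.4 − 1078.1| / 90.2 = 0.7173
Noncentrality parameter: δ = d·√(n/2) = 0.7173 × √(21/2) = 2.3243
One-sided α = 0.005 → critical value z_{0.005} = 2.576.
Power = Φ(δ − 2.576) = Φ(-0.252) = 0.4007.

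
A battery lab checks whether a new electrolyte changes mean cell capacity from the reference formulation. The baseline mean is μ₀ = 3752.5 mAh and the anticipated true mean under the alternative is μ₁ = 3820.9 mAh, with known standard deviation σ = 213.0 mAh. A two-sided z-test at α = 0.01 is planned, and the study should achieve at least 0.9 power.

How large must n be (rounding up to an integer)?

n = 145

Standardized effect: d = |μ₁ − μ₀| / σ = |3820.9 − 3752.5| / 213.0 = 0.3211
For power 0.9 need Φ(δ − z_{0.005}) = 0.9, so δ = z_{0.005} + z_{0.10} = 2.576 + 1.282 = 3.857.
(For δ > 0 the lower-tail rejection region contributes negligibly to power, so the one-term inversion is standard.)
δ = d·√n ⇒ n = (δ/d)² = (3.857 / 0.3211)² = 144.29.
Round up to the next whole unit.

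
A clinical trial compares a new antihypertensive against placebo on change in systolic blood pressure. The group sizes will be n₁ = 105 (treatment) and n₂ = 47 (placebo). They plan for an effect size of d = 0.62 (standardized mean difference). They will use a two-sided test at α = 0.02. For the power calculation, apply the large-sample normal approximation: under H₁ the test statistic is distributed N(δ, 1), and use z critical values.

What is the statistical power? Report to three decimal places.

Power ≈ 0.886

Noncentrality parameter: δ = d / √(1/n₁ + 1/n₂) = 0.62 / √(1/105 + 1/47) = 3.5328
Two-sided α = 0.02 → critical value z_{0.01} = 2.326.
Power = Φ(δ − 2.326) + Φ(−δ − 2.326) = Φ(1.206) + Φ(-5.859) = 0.8862 + 0.0000 = 0.8862.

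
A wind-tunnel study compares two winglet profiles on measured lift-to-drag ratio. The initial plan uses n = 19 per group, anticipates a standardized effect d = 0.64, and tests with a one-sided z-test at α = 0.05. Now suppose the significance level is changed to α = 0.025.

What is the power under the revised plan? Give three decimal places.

δ = d·√(n/2) = 0.64 × √(19/2) = 1.9726 (unchanged). New critical value: z_{0.025} = 1.960.
Revised power = P(Z > 1.960 − δ) = Φ(0.013) = 0.5050.

Power ≈ 0.505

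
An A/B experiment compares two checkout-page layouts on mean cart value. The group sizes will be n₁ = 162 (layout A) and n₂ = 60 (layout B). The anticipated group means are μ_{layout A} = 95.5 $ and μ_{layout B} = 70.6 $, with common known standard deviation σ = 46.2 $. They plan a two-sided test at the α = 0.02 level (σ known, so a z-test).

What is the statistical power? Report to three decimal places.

Standardized effect: d = |μ_{layout A} − μ_{layout B}| / σ = |95.5 − 70.6| / 46.2 = 0.5390
Noncentrality parameter: λ = d / √(1/n₁ + 1/n₂) = 0.5390 / √(1/162 + 1/60) = 3.5663
Two-sided α = 0.02 → critical value z_{0.01} = 2.326.
Power = Φ(λ − 2.326) + Φ(−λ − 2.326) = Φ(1.240) + Φ(-5.893) = 0.8925 + 0.0000 = 0.8925.

Power ≈ 0.892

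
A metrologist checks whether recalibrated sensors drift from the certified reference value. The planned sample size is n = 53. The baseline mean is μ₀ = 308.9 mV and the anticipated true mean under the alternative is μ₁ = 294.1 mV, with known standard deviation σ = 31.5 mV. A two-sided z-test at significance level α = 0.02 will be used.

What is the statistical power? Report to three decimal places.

Power ≈ 0.863

Standardized effect: d = |μ₁ − μ₀| / σ = |294.1 − 308.9| / 31.5 = 0.4698
Noncentrality parameter: δ = d·√n = 0.4698 × √53 = 3.4205
Two-sided α = 0.02 → critical value z_{0.01} = 2.326.
Power = Φ(δ − 2.326) + Φ(−δ − 2.326) = Φ(1.094) + Φ(-5.747) = 0.8631 + 0.0000 = 0.8631.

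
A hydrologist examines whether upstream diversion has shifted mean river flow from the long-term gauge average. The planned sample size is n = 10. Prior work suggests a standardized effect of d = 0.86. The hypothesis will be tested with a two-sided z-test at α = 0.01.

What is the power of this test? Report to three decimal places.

Power ≈ 0.557

Noncentrality parameter: δ = d·√n = 0.86 × √10 = 2.7196
Two-sided α = 0.01 → critical value z_{0.005} = 2.576.
Power = Φ(δ − 2.576) + Φ(−δ − 2.576) = Φ(0.144) + Φ(-5.295) = 0.5571 + 0.0000 = 0.5571.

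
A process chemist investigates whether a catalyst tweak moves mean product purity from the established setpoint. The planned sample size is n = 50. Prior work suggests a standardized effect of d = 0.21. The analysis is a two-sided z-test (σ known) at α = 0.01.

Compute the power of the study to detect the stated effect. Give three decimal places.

Noncentrality parameter: δ = d·√n = 0.21 × √50 = 1.4849
Critical value for a two-sided test at α = 0.01: z_{α/2} = 2.576.
Power = Φ(δ − 2.576) + Φ(−δ − 2.576) = Φ(-1.091) + Φ(-4.061) = 0.1377 + 0.0000 = 0.1377.

Power ≈ 0.138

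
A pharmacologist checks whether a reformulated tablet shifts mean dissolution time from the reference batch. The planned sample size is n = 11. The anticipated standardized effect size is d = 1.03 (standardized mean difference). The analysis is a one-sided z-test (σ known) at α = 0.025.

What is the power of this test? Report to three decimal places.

Noncentrality parameter: δ = d·√n = 1.03 × √11 = 3.4161
One-sided α = 0.025 → critical value z_{0.025} = 1.960.
Power = Φ(δ − 1.960) = Φ(1.456) = 0.9273.

Power ≈ 0.927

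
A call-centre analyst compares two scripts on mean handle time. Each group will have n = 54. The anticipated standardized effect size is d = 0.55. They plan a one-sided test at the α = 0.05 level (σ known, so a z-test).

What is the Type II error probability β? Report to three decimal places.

β ≈ 0.113

Noncentrality parameter: δ = d·√(n/2) = 0.55 × √(54/2) = 2.8579
One-sided α = 0.05 → critical value z_{0.05} = 1.645.
Power = Φ(δ − 1.645) = Φ(1.213) = 0.8874.
Type II error: β = 1 − power = 1 − 0.8874 = 0.1126.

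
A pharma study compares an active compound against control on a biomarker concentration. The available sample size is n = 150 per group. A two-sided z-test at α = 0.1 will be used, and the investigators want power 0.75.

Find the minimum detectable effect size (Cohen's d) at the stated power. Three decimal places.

Need Φ(δ − 1.645) = 0.75, so δ = 1.645 + 0.674 = 2.319.
(The second rejection-region term Φ(−δ − z_{α/2}) is negligible and dropped.)
δ = d·√(n/2) ⇒ d = δ/√(n/2) = 2.319/√(150/2) = 0.2678.

d ≈ 0.268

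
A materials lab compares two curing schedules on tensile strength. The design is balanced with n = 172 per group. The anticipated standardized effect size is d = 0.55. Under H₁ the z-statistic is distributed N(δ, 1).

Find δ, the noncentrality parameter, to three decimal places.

The noncentrality parameter scales effect size by the design's sample-size factor: δ = d·√(n/2) = 0.55 × √(172/2) = 5.1005

δ ≈ 5.100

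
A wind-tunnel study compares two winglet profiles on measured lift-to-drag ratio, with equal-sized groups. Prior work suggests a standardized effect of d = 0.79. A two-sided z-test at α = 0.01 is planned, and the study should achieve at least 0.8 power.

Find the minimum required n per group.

Set Φ(δ − 2.576) = 0.8; then δ − 2.576 = Φ⁻¹(0.8) = 0.842, giving δ = 3.417.
(Ignoring the negligible lower-tail rejection probability gives the usual closed-form inversion.)
δ = d·√(n/2) ⇒ n = 2(δ/d)² = 2 × (3.417 / 0.79)² = 37.43.
Round up to the next whole unit.

n = 38 per group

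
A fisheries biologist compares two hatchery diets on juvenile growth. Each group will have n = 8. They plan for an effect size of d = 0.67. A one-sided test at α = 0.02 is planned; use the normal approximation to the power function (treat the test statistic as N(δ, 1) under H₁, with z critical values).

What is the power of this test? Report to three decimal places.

Noncentrality parameter: δ = d·√(n/2) = 0.67 × √(8/2) = 1.3400
One-sided α = 0.02 → critical value z_{0.02} = 2.054.
Power = P(Z > 2.054 − δ) = Φ(-0.714) = 0.2377.

Power ≈ 0.238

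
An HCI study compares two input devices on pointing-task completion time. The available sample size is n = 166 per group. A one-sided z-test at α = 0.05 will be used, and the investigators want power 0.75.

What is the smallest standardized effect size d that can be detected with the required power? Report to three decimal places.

d ≈ 0.255

Required noncentrality: δ = z_{0.05} + z_{0.25} = 1.645 + 0.674 = 2.319.
δ = d·√(n/2) ⇒ d = δ/√(n/2) = 2.319/√(166/2) = 0.2546.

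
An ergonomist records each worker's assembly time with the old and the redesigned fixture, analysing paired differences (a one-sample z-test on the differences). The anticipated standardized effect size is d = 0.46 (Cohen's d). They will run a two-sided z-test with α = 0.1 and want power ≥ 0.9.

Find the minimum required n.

n = 41

For power 0.9 need Φ(δ − z_{0.05}) = 0.9, so δ = z_{0.05} + z_{0.10} = 1.645 + 1.282 = 2.926.
(The Φ(−δ − z_{α/2}) term is vanishingly small for δ > 0 and is dropped in the standard sample-size formula.)
δ = d·√n ⇒ n = (δ/d)² = (2.926 / 0.46)² = 40.47.
Rounding up, n = 41.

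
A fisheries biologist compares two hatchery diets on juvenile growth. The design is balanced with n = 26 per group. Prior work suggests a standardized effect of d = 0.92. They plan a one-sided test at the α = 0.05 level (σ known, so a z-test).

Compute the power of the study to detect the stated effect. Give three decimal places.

Power ≈ 0.953

Noncentrality parameter: δ = d·√(n/2) = 0.92 × √(26/2) = 3.3171
One-sided α = 0.05 → critical value z_{0.05} = 1.645.
Power = Φ(δ − 1.645) = Φ(1.672) = 0.9528.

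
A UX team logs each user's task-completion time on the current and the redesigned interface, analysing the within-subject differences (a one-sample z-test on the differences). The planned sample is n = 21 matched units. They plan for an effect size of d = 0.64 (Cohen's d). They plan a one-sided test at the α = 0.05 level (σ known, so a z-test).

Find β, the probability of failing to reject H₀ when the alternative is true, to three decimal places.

β ≈ 0.099

Noncentrality parameter: δ = d·√n = 0.64 × √21 = 2.9328
Critical value for a one-sided test at α = 0.05: z_α = 1.645.
Power = Φ(δ − 1.645) = Φ(1.288) = 0.9011.
Type II error: β = 1 − power = 1 − 0.9011 = 0.0989.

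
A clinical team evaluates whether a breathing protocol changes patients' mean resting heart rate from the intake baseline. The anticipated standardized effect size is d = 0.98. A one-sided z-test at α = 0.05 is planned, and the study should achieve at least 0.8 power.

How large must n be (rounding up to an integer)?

For power 0.8 need Φ(δ − z_{0.05}) = 0.8, so δ = z_{0.05} + z_{0.20} = 1.645 + 0.842 = 2.486.
δ = d·√n ⇒ n = (δ/d)² = (2.486 / 0.98)² = 6.44.
Round up to the next whole unit.

n = 7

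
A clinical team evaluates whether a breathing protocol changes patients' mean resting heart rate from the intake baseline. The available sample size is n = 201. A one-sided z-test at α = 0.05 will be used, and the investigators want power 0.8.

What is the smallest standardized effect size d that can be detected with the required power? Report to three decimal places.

Required noncentrality: δ = z_{0.05} + z_{0.20} = 1.645 + 0.842 = 2.486.
δ = d·√n ⇒ d = δ/√n = 2.486/√201 = 0.1754.

d ≈ 0.175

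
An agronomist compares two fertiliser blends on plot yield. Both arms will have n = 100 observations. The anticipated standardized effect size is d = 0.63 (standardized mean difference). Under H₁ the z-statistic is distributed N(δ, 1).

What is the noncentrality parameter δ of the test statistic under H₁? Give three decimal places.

δ = d·√(n/2) = 0.63 × √(100/2) = 4.4548

δ ≈ 4.455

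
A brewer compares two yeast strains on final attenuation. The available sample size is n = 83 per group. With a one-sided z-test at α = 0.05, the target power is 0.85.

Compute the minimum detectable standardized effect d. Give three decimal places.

d ≈ 0.416

Required noncentrality: δ = z_{0.05} + z_{0.15} = 1.645 + 1.036 = 2.681.
δ = d·√(n/2) ⇒ d = δ/√(n/2) = 2.681/√(83/2) = 0.4162.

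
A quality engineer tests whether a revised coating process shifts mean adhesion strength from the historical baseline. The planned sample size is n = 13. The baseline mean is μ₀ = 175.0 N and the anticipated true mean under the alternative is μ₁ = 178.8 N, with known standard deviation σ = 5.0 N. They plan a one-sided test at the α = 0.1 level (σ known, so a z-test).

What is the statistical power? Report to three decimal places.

Power ≈ 0.928

Standardized effect: d = |μ₁ − μ₀| / σ = |178.8 − 175.0| / 5.0 = 0.7600
Noncentrality parameter: δ = d·√n = 0.7600 × √13 = 2.7402
One-sided α = 0.1 → critical value z_{0.1} = 1.282.
Power = P(Z > 1.282 − δ) = Φ(1.459) = 0.9277.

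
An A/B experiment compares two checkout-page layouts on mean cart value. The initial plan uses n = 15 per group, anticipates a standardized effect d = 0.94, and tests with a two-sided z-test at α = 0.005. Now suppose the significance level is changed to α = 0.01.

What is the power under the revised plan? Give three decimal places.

Power ≈ 0.499

δ = d·√(n/2) = 0.94 × √(15/2) = 2.5743 (unchanged). New critical value: z_{0.005} = 2.576.
Revised power = Φ(δ − 2.576) + Φ(−δ − 2.576) = Φ(-0.002) + Φ(-5.150) = 0.4994 + 0.0000 = 0.4994.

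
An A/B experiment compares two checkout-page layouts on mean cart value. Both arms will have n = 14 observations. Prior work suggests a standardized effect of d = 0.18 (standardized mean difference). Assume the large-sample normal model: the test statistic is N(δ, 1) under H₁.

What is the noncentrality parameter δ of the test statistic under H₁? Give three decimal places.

The noncentrality parameter scales effect size by the design's sample-size factor: δ = d·√(n/2) = 0.18 × √(14/2) = 0.4762

δ ≈ 0.476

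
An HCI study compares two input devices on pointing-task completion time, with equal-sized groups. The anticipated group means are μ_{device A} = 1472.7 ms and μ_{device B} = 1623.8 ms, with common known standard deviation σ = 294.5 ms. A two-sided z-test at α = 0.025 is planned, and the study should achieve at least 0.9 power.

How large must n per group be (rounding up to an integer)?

n = 95 per group

Standardized effect: d = |μ_{device A} − μ_{device B}| / σ = |1472.7 − 1623.8| / 294.5 = 0.5131
Set Φ(δ − 2.241) = 0.9; then δ − 2.241 = Φ⁻¹(0.9) = 1.282, giving δ = 3.523.
(Ignoring the negligible lower-tail rejection probability gives the usual closed-form inversion.)
δ = d·√(n/2) ⇒ n = 2(δ/d)² = 2 × (3.523 / 0.5131)² = 94.29.
Round up to the next whole unit.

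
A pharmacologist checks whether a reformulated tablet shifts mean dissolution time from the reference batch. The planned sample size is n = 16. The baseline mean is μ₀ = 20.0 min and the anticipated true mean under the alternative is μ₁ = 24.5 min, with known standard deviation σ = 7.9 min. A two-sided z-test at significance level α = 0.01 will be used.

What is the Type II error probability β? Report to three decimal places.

β ≈ 0.617

Standardized effect: d = |μ₁ − μ₀| / σ = |24.5 − 20.0| / 7.9 = 0.5696
Noncentrality parameter: δ = d·√n = 0.5696 × √16 = 2.2785
Critical value for a two-sided test at α = 0.01: z_{α/2} = 2.576.
Power = Φ(δ − 2.576) + Φ(−δ − 2.576) = Φ(-0.297) + Φ(-4.854) = 0.3831 + 0.0000 = 0.3831.
Type II error: β = 1 − power = 1 − 0.3831 = 0.6169.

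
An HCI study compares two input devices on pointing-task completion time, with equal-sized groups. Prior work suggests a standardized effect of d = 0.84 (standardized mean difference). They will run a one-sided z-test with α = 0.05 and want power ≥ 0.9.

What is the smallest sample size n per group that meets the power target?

Set Φ(δ − 1.645) = 0.9; then δ − 1.645 = Φ⁻¹(0.9) = 1.282, giving δ = 2.926.
δ = d·√(n/2) ⇒ n = 2(δ/d)² = 2 × (2.926 / 0.84)² = 24.27.
Rounding up, n = 25 per group.

n = 25 per group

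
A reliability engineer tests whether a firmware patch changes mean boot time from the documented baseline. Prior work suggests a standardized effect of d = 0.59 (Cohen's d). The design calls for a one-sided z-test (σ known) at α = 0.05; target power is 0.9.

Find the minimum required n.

n = 25

Set Φ(δ − 1.645) = 0.9; then δ − 1.645 = Φ⁻¹(0.9) = 1.282, giving δ = 2.926.
δ = d·√n ⇒ n = (δ/d)² = (2.926 / 0.59)² = 24.60.
Round up to the next whole unit.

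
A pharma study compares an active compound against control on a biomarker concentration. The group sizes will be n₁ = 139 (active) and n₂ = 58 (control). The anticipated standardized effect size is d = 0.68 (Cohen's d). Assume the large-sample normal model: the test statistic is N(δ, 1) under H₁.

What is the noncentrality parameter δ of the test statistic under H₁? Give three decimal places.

δ = d / √(1/n₁ + 1/n₂) = 0.68 / √(1/139 + 1/58) = 4.3501

δ ≈ 4.350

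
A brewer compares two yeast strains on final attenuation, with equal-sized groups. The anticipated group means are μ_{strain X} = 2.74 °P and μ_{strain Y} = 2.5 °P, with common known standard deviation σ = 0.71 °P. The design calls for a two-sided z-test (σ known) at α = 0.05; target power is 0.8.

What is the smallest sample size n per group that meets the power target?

n = 138 per group

Standardized effect: d = |μ_{strain X} − μ_{strain Y}| / σ = |2.74 − 2.5| / 0.71 = 0.3380
Set Φ(δ − 1.960) = 0.8; then δ − 1.960 = Φ⁻¹(0.8) = 0.842, giving δ = 2.802.
(For δ > 0 the lower-tail rejection region contributes negligibly to power, so the one-term inversion is standard.)
δ = d·√(n/2) ⇒ n = 2(δ/d)² = 2 × (2.802 / 0.3380)² = 137.38.
Round up to the next whole unit.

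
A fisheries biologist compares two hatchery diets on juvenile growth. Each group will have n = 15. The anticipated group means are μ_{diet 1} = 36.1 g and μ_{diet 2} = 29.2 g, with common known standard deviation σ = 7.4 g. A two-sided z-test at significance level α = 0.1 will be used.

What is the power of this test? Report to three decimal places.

Standardized effect: d = |μ_{diet 1} − μ_{diet 2}| / σ = |36.1 − 29.2| / 7.4 = 0.9324
Noncentrality parameter: δ = d·√(n/2) = 0.9324 × √(15/2) = 2.5536
Two-sided α = 0.1 → critical value z_{0.05} = 1.645.
Power = Φ(δ − 1.645) + Φ(−δ − 1.645) = Φ(0.909) + Φ(-4.198) = 0.8183 + 0.0000 = 0.8183.

Power ≈ 0.818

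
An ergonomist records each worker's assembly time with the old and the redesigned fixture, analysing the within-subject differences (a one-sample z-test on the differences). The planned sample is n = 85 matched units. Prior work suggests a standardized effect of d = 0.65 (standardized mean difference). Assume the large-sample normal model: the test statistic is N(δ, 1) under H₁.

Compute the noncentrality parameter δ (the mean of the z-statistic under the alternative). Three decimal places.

The noncentrality parameter scales effect size by the design's sample-size factor: δ = d·√n = 0.65 × √85 = 5.9927

δ ≈ 5.993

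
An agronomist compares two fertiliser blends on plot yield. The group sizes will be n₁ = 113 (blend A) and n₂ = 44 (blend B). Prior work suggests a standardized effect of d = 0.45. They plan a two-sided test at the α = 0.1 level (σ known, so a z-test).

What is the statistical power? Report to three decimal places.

Noncentrality parameter: δ = d / √(1/n₁ + 1/n₂) = 0.45 / √(1/113 + 1/44) = 2.5324
Critical value for a two-sided test at α = 0.1: z_{α/2} = 1.645.
Power = Φ(δ − 1.645) + Φ(−δ − 1.645) = Φ(0.888) + Φ(-4.177) = 0.8126 + 0.0000 = 0.8126.

Power ≈ 0.813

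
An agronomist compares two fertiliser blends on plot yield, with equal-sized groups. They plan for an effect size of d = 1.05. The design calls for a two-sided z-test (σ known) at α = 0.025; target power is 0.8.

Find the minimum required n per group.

For power 0.8 need Φ(δ − z_{0.0125}) = 0.8, so δ = z_{0.0125} + z_{0.20} = 2.241 + 0.842 = 3.083.
(Ignoring the negligible lower-tail rejection probability gives the usual closed-form inversion.)
δ = d·√(n/2) ⇒ n = 2(δ/d)² = 2 × (3.083 / 1.05)² = 17.24.
Rounding up, n = 18 per group.

n = 18 per group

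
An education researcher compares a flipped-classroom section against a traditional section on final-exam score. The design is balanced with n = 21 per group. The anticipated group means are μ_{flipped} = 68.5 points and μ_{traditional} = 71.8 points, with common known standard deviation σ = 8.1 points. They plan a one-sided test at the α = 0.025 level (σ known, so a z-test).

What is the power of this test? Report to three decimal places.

Power ≈ 0.261

Standardized effect: d = |μ_{flipped} − μ_{traditional}| / σ = |68.5 − 71.8| / 8.1 = 0.4074
Noncentrality parameter: λ = d·√(n/2) = 0.4074 × √(21/2) = 1.3202
One-sided α = 0.025 → critical value z_{0.025} = 1.960.
Power = P(Z > 1.960 − λ) = Φ(-0.640) = 0.2611.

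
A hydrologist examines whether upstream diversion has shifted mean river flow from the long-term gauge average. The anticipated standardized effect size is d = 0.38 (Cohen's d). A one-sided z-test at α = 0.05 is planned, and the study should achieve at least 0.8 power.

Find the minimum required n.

Set Φ(δ − 1.645) = 0.8; then δ − 1.645 = Φ⁻¹(0.8) = 0.842, giving δ = 2.486.
δ = d·√n ⇒ n = (δ/d)² = (2.486 / 0.38)² = 42.82.
Round up to the next whole unit.

n = 43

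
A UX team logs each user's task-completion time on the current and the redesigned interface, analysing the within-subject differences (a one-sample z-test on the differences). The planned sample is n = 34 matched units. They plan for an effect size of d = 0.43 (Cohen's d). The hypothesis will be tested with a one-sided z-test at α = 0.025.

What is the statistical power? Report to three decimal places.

Noncentrality parameter: δ = d·√n = 0.43 × √34 = 2.5073
Critical value for a one-sided test at α = 0.025: z_α = 1.960.
Power = P(Z > 1.960 − δ) = Φ(0.547) = 0.7079.

Power ≈ 0.708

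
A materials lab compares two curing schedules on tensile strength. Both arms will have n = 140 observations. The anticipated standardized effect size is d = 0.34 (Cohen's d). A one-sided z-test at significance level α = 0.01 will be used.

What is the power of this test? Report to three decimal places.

Power ≈ 0.698

Noncentrality parameter: δ = d·√(n/2) = 0.34 × √(140/2) = 2.8446
One-sided α = 0.01 → critical value z_{0.01} = 2.326.
Power = P(Z > 2.326 − δ) = Φ(0.518) = 0.6979.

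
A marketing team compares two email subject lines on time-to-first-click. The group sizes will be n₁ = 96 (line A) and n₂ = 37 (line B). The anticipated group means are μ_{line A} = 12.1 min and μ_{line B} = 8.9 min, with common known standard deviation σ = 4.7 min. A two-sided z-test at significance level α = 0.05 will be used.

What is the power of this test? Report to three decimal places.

Standardized effect: d = |μ_{line A} − μ_{line B}| / σ = |12.1 − 8.9| / 4.7 = 0.6809
Noncentrality parameter: δ = d / √(1/n₁ + 1/n₂) = 0.6809 / √(1/96 + 1/37) = 3.5185
Two-sided α = 0.05 → critical value z_{0.025} = 1.960.
Power = Φ(δ − 1.960) + Φ(−δ − 1.960) = Φ(1.559) + Φ(-5.479) = 0.9405 + 0.0000 = 0.9405.

Power ≈ 0.940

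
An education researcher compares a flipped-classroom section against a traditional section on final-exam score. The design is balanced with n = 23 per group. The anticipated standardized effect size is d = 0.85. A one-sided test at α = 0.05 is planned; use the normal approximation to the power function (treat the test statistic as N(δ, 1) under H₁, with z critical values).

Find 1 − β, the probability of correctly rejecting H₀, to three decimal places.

Noncentrality parameter: δ = d·√(n/2) = 0.85 × √(23/2) = 2.8825
Critical value for a one-sided test at α = 0.05: z_α = 1.645.
Power = Φ(δ − 1.645) = Φ(1.238) = 0.8921.

Power ≈ 0.892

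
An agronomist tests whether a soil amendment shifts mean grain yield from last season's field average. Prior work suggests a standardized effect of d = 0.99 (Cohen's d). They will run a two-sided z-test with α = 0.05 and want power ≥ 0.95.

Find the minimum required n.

n = 14

Set Φ(δ − 1.960) = 0.95; then δ − 1.960 = Φ⁻¹(0.95) = 1.645, giving δ = 3.605.
(For δ > 0 the lower-tail rejection region contributes negligibly to power, so the one-term inversion is standard.)
δ = d·√n ⇒ n = (δ/d)² = (3.605 / 0.99)² = 13.26.
Round up to the next whole unit.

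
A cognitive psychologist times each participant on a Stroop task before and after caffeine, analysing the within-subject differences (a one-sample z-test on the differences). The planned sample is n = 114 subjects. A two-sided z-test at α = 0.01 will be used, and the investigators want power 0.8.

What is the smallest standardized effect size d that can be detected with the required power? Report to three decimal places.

Required noncentrality: δ = z_{0.005} + z_{0.20} = 2.576 + 0.842 = 3.417.
(Lower-tail contribution to power is negligible for δ > 0.)
δ = d·√n ⇒ d = δ/√n = 3.417/√114 = 0.3201.

d ≈ 0.320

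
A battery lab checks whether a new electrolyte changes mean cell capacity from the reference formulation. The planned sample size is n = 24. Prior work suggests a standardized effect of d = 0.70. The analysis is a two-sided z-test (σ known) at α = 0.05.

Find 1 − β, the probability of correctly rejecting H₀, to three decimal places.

Noncentrality parameter: δ = d·√n = 0.70 × √24 = 3.4293
Critical value for a two-sided test at α = 0.05: z_{α/2} = 1.960.
Power = Φ(δ − 1.960) + Φ(−δ − 1.960) = Φ(1.469) + Φ(-5.389) = 0.9291 + 0.0000 = 0.9291.

Power ≈ 0.929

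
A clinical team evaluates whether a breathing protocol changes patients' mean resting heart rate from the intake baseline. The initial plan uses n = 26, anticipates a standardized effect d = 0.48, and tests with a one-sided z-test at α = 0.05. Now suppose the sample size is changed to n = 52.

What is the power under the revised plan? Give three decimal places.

Power ≈ 0.965

With n = 52: δ = d·√n = 0.48 × √52 = 3.4613. Critical value z_{0.05} = 1.645.
Revised power = Φ(δ − 1.645) = Φ(1.816) = 0.9654.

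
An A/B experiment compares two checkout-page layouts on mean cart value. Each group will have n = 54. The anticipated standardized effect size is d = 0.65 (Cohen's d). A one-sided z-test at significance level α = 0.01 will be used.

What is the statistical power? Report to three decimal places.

Noncentrality parameter: δ = d·√(n/2) = 0.65 × √(54/2) = 3.3775
One-sided α = 0.01 → critical value z_{0.01} = 2.326.
Power = Φ(δ − 2.326) = Φ(1.051) = 0.8534.

Power ≈ 0.853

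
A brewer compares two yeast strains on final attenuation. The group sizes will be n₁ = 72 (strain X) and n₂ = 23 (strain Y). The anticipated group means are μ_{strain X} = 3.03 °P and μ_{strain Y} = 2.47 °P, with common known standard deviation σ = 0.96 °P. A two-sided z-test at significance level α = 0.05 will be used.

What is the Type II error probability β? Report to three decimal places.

β ≈ 0.317

Standardized effect: d = |μ_{strain X} − μ_{strain Y}| / σ = |3.03 − 2.47| / 0.96 = 0.5833
Noncentrality parameter: δ = d / √(1/n₁ + 1/n₂) = 0.5833 / √(1/72 + 1/23) = 2.4355
Two-sided α = 0.05 → critical value z_{0.025} = 1.960.
Power = Φ(δ − 1.960) + Φ(−δ − 1.960) = Φ(0.476) + Φ(-4.395) = 0.6828 + 0.0000 = 0.6828.
Type II error: β = 1 − power = 1 − 0.6828 = 0.3172.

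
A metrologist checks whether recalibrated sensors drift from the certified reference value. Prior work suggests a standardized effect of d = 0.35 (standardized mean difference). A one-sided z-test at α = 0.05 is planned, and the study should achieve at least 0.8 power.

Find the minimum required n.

Set Φ(δ − 1.645) = 0.8; then δ − 1.645 = Φ⁻¹(0.8) = 0.842, giving δ = 2.486.
δ = d·√n ⇒ n = (δ/d)² = (2.486 / 0.35)² = 50.47.
Rounding up, n = 51.

n = 51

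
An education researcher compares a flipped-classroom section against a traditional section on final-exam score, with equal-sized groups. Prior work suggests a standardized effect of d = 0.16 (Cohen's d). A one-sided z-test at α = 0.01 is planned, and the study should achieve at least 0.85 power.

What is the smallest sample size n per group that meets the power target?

For power 0.85 need Φ(δ − z_{0.01}) = 0.85, so δ = z_{0.01} + z_{0.15} = 2.326 + 1.036 = 3.363.
δ = d·√(n/2) ⇒ n = 2(δ/d)² = 2 × (3.363 / 0.16)² = 883.46.
Round up to the next whole unit.

n = 884 per group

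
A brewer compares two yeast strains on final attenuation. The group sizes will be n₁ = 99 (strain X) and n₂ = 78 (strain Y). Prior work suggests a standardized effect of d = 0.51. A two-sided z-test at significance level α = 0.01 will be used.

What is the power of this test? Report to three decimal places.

Power ≈ 0.786

Noncentrality parameter: δ = d / √(1/n₁ + 1/n₂) = 0.51 / √(1/99 + 1/78) = 3.3686
Critical value for a two-sided test at α = 0.01: z_{α/2} = 2.576.
Power = Φ(δ − 2.576) + Φ(−δ − 2.576) = Φ(0.793) + Φ(-5.944) = 0.7860 + 0.0000 = 0.7860.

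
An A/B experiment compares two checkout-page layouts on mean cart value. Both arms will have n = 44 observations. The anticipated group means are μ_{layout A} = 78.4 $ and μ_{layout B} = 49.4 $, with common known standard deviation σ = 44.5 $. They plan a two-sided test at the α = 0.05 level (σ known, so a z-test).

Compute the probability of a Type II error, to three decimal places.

Standardized effect: d = |μ_{layout A} − μ_{layout B}| / σ = |78.4 − 49.4| / 44.5 = 0.6517
Noncentrality parameter: δ = d·√(n/2) = 0.6517 × √(44/2) = 3.0567
Critical value for a two-sided test at α = 0.05: z_{α/2} = 1.960.
Power = Φ(δ − 1.960) + Φ(−δ − 1.960) = Φ(1.097) + Φ(-5.017) = 0.8636 + 0.0000 = 0.8636.
Type II error: β = 1 − power = 1 − 0.8636 = 0.1364.

β ≈ 0.136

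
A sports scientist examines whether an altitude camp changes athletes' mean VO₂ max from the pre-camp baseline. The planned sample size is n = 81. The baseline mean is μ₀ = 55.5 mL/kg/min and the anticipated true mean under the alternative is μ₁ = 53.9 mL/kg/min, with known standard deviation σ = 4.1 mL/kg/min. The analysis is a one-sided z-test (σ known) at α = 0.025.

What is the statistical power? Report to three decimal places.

Power ≈ 0.940

Standardized effect: d = |μ₁ − μ₀| / σ = |53.9 − 55.5| / 4.1 = 0.3902
Noncentrality parameter: λ = d·√n = 0.3902 × √81 = 3.5122
Critical value for a one-sided test at α = 0.025: z_α = 1.960.
Power = Φ(λ − 1.960) = Φ(1.552) = 0.9397.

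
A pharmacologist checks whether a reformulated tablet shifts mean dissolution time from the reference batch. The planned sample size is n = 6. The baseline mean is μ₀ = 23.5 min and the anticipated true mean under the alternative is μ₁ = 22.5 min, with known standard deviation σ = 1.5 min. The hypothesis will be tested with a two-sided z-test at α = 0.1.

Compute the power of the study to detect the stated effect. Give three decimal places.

Standardized effect: d = |μ₁ − μ₀| / σ = |22.5 − 23.5| / 1.5 = 0.6667
Noncentrality parameter: δ = d·√n = 0.6667 × √6 = 1.6330
Critical value for a two-sided test at α = 0.1: z_{α/2} = 1.645.
Power = Φ(δ − 1.645) + Φ(−δ − 1.645) = Φ(-0.012) + Φ(-3.278) = 0.4953 + 0.0005 = 0.4958.

Power ≈ 0.496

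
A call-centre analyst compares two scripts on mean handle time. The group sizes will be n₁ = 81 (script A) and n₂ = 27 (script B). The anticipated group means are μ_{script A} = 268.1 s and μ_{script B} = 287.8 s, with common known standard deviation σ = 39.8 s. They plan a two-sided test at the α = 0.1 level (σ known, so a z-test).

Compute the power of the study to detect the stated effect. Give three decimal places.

Power ≈ 0.720

Standardized effect: d = |μ_{script A} − μ_{script B}| / σ = |268.1 − 287.8| / 39.8 = 0.4950
Noncentrality parameter: δ = d / √(1/n₁ + 1/n₂) = 0.4950 / √(1/81 + 1/27) = 2.2274
Two-sided α = 0.1 → critical value z_{0.05} = 1.645.
Power = Φ(δ − 1.645) + Φ(−δ − 1.645) = Φ(0.583) + Φ(-3.872) = 0.7199 + 0.0001 = 0.7200.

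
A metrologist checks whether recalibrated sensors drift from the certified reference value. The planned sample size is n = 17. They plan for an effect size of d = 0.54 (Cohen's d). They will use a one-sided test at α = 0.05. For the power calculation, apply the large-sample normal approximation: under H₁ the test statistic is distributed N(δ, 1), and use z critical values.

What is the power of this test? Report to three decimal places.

Power ≈ 0.720

Noncentrality parameter: δ = d·√n = 0.54 × √17 = 2.2265
One-sided α = 0.05 → critical value z_{0.05} = 1.645.
Power = P(Z > 1.645 − δ) = Φ(0.582) = 0.7196.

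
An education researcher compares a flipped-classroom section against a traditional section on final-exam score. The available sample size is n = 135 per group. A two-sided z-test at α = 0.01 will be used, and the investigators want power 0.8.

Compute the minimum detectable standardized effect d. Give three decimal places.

Required noncentrality: δ = z_{0.005} + z_{0.20} = 2.576 + 0.842 = 3.417.
(The second rejection-region term Φ(−δ − z_{α/2}) is negligible and dropped.)
δ = d·√(n/2) ⇒ d = δ/√(n/2) = 3.417/√(135/2) = 0.4160.

d ≈ 0.416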